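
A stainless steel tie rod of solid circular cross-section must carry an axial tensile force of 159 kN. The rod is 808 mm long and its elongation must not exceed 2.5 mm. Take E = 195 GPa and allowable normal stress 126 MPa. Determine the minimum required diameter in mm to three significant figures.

40.1 mm

Required area A ≥ P/σ_allow = 159000/126 = 1262 mm².
For a solid circular section, d ≥ √(4A/π) = 40.08 mm.
Elongation limit: A ≥ PL/(Eδ_allow) = 159000·808/(195000·2.5) = 263.5 mm² ⇒ d ≥ 18.32 mm.
The stress limit governs.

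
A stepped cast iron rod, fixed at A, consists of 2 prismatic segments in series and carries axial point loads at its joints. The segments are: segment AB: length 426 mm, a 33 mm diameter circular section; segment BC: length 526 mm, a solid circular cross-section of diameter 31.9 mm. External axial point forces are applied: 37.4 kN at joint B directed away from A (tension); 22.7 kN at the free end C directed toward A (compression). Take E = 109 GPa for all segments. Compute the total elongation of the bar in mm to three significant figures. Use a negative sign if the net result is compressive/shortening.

Internal axial forces (sectioning from the free end, tension +): N_BC = -22.7 kN, N_AB = 14.7 kN.
A_AB = 855.3 mm².
A_BC = 799.2 mm².
δ_AB = 14700·426/(855.3·109000) = 0.06717 mm
δ_BC = -22700·526/(799.2·109000) = -0.1371 mm
δ = Σδ_i = -0.06989 mm.

-0.0699 mm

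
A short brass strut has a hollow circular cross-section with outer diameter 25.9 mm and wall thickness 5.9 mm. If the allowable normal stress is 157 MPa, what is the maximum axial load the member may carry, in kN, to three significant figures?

58.2 kN

A = 370.7 mm².
P_max = σ_allow · A = 157 · 370.7 = 58200 N = 58.2 kN.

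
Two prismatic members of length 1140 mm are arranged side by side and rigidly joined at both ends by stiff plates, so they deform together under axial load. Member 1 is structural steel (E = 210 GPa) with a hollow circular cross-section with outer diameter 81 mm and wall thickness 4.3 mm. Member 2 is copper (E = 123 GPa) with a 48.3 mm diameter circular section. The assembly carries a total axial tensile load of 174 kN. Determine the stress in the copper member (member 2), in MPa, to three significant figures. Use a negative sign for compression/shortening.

48.3 MPa

A_1 = 1036 mm².
A_2 = 1832 mm².
Equal strain + equilibrium ⇒ each member carries load in proportion to AE: A₁E₁ = 217600000 N, A₂E₂ = 225400000 N, ΣAE = 443000000 N.
σ₂ = P·E₂/ΣAE = 174000·123000/443000000 = 48.32 MPa.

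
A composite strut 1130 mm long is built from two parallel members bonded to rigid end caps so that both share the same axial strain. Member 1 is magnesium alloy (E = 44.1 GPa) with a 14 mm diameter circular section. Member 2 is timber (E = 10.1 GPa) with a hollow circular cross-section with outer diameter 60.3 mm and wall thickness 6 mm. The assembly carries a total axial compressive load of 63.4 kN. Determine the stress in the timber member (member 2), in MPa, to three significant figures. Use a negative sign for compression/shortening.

-37.4 MPa

A_1 = 153.9 mm².
A_2 = 1024 mm².
Equal strain + equilibrium ⇒ each member carries load in proportion to AE: A₁E₁ = 6789000 N, A₂E₂ = 10340000 N, ΣAE = 17130000 N.
σ₂ = P·E₂/ΣAE = -63400·10100/17130000 = -37.39 MPa.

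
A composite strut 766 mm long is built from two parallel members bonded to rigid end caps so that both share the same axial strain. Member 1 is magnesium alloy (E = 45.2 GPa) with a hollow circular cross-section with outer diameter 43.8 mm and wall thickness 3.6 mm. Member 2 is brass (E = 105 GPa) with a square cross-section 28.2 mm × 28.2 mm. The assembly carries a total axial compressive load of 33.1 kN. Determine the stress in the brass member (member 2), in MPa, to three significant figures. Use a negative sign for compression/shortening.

A_1 = 454.7 mm².
A_2 = 795.2 mm².
Equal strain + equilibrium ⇒ each member carries load in proportion to AE: A₁E₁ = 20550000 N, A₂E₂ = 83500000 N, ΣAE = 104100000 N.
σ₂ = P·E₂/ΣAE = -33100·105000/104100000 = -33.4 MPa.

-33.4 MPa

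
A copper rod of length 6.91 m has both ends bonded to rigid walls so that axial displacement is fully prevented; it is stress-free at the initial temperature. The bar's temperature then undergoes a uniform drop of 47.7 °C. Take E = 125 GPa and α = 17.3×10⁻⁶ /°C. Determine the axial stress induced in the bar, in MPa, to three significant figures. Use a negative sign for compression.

Free thermal expansion αLΔT = 17.3e-6 · 6910 · -47.7 = -5.702 mm.
The walls impose strain ε = −(-5.702)/6910 = 8.2521e-04; σ = Eε = 125000 · 8.2521e-04 = 103.2 MPa.

103 MPa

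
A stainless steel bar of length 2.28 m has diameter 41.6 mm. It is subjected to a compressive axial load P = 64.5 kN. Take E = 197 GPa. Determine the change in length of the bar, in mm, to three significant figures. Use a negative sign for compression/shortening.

-0.549 mm

A = 1359 mm².
δ_mech = NL/(AE) = -64500·2280/(1359·197000) = -0.5492 mm.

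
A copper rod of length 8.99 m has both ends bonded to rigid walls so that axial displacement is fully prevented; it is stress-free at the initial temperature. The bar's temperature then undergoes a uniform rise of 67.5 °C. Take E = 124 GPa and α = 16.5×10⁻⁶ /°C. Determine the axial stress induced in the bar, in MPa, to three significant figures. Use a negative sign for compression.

-138 MPa

Free thermal expansion αLΔT = 16.5e-6 · 8990 · 67.5 = 10.01 mm.
The walls impose strain ε = −(10.01)/8990 = -1.1137e-03; σ = Eε = 124000 · -1.1137e-03 = -138.1 MPa.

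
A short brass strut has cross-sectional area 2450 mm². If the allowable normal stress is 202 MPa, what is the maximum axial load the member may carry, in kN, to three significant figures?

495 kN

P_max = σ_allow · A = 202 · 2450 = 494900 N = 494.9 kN.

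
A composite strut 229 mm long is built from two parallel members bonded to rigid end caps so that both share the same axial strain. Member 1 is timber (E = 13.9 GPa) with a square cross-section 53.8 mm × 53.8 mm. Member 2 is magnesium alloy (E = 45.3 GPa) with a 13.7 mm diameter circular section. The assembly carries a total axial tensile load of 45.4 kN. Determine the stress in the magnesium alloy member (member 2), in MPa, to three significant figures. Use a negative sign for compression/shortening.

A_1 = 2894 mm².
A_2 = 147.4 mm².
Equal strain + equilibrium ⇒ each member carries load in proportion to AE: A₁E₁ = 40230000 N, A₂E₂ = 6678000 N, ΣAE = 46910000 N.
σ₂ = P·E₂/ΣAE = 45400·45300/46910000 = 43.84 MPa.

43.8 MPa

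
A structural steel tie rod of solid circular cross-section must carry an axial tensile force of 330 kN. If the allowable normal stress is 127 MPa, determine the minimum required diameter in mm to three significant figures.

57.5 mm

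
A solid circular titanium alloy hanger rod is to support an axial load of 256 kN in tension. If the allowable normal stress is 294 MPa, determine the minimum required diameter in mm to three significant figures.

33.3 mm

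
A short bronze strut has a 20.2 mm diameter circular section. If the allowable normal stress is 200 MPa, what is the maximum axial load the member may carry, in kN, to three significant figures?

64.1 kN

A = 320.5 mm².
P_max = σ_allow · A = 200 · 320.5 = 64090 N = 64.09 kN.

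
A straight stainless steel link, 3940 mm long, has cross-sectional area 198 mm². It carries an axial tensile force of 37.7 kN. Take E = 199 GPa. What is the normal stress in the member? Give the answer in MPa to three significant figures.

190 MPa

σ = N/A = 37700/198 = 190.4 MPa.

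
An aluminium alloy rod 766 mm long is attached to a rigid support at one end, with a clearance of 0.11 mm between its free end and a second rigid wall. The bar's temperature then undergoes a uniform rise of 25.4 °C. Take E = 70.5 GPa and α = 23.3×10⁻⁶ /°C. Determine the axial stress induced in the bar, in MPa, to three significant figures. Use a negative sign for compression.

-31.6 MPa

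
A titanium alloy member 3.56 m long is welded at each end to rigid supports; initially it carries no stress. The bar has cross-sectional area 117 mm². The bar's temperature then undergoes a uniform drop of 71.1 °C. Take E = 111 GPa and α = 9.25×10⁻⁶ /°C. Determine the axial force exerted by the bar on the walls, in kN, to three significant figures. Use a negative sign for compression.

8.54 kN

Free thermal expansion αLΔT = 9.25e-6 · 3560 · -71.1 = -2.341 mm.
The walls impose strain ε = −(-2.341)/3560 = 6.5767e-04; σ = Eε = 111000 · 6.5767e-04 = 73 MPa.
Wall reaction R = σ·A = 73·117 = 8541 N = 8.541 kN.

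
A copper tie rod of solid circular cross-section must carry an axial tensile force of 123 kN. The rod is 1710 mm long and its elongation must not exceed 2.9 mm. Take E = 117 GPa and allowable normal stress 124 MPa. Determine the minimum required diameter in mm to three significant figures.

35.5 mm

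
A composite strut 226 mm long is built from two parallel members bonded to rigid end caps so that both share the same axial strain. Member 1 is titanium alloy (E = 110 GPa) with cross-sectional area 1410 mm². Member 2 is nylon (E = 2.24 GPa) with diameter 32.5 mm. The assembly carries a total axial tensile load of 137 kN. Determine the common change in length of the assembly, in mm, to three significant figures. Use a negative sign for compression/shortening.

0.197 mm

A_2 = 829.6 mm².
Equal strain + equilibrium ⇒ each member carries load in proportion to AE: A₁E₁ = 155100000 N, A₂E₂ = 1858000 N, ΣAE = 157000000 N.
δ = PL/ΣAE = 137000·226/157000000 = 0.1973 mm.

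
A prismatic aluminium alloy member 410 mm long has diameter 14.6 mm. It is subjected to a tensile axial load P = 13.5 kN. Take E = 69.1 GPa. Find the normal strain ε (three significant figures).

0.00117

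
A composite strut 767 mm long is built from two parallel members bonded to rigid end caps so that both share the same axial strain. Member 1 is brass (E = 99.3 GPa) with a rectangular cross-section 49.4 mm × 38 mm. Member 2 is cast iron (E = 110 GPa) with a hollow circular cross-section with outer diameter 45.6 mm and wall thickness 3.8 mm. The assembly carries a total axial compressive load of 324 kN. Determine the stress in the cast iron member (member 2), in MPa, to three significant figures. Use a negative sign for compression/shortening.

A_1 = 1877 mm².
A_2 = 499 mm².
Equal strain + equilibrium ⇒ each member carries load in proportion to AE: A₁E₁ = 186400000 N, A₂E₂ = 54890000 N, ΣAE = 241300000 N.
σ₂ = P·E₂/ΣAE = -324000·110000/241300000 = -147.7 MPa.

-148 MPa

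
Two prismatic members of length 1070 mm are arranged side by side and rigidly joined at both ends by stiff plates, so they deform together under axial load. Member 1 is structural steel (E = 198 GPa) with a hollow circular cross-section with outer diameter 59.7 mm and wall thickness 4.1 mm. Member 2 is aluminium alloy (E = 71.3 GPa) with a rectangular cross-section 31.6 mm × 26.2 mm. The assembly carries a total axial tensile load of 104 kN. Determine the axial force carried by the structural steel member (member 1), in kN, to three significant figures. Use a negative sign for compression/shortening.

A_1 = 716.2 mm².
A_2 = 827.9 mm².
Equal strain + equilibrium ⇒ each member carries load in proportion to AE: A₁E₁ = 141800000 N, A₂E₂ = 59030000 N, ΣAE = 200800000 N.
F₁ = P·A₁E₁/ΣAE = 104000·141800000/200800000 = 73430 N.

73.4 kN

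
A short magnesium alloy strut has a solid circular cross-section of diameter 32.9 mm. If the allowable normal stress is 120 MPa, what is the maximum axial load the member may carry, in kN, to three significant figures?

102 kN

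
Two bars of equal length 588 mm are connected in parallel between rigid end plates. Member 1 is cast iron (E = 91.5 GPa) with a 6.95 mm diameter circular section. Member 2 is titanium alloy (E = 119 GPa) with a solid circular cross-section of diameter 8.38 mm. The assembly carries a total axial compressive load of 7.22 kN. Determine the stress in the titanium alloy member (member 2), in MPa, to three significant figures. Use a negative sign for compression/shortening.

A_1 = 37.94 mm².
A_2 = 55.15 mm².
Equal strain + equilibrium ⇒ each member carries load in proportion to AE: A₁E₁ = 3471000 N, A₂E₂ = 6563000 N, ΣAE = 10030000 N.
σ₂ = P·E₂/ΣAE = -7220·119000/10030000 = -85.62 MPa.

-85.6 MPa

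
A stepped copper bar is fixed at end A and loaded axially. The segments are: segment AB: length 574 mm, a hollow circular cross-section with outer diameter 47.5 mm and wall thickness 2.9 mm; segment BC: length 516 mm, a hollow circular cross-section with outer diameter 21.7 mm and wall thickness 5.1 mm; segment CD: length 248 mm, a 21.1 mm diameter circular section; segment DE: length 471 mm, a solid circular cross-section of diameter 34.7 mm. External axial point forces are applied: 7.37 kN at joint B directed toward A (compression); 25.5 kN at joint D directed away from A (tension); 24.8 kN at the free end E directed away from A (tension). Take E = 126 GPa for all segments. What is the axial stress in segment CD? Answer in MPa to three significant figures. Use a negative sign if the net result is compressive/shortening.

Internal axial forces (sectioning from the free end, tension +): N_DE = 24.8 kN, N_CD = 50.3 kN, N_BC = 50.3 kN, N_AB = 42.93 kN.
A_CD = 349.7 mm².
σ_CD = N_CD/A_CD = 50300/349.7 = 143.9 MPa.

144 MPa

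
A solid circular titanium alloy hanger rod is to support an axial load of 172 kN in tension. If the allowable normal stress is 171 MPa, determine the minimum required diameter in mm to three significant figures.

Required area A ≥ P/σ_allow = 172000/171 = 1006 mm².
For a solid circular section, d ≥ √(4A/π) = 35.79 mm.

35.8 mm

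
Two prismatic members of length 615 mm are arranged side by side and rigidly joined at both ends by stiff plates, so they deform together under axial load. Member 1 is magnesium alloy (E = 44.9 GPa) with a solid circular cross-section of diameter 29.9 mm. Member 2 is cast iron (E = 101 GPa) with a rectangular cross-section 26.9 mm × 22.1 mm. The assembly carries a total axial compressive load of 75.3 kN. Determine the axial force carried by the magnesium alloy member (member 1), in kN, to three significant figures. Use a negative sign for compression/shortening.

A_1 = 702.2 mm².
A_2 = 594.5 mm².
Equal strain + equilibrium ⇒ each member carries load in proportion to AE: A₁E₁ = 31530000 N, A₂E₂ = 60040000 N, ΣAE = 91570000 N.
F₁ = P·A₁E₁/ΣAE = -75300·31530000/91570000 = -25930 N.

-25.9 kN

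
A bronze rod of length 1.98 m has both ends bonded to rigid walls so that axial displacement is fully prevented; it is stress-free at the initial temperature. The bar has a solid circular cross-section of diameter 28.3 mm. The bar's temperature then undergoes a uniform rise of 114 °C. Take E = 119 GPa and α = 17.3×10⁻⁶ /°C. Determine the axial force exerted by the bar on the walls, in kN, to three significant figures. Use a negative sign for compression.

-148 kN

Free thermal expansion αLΔT = 17.3e-6 · 1980 · 114 = 3.905 mm.
The walls impose strain ε = −(3.905)/1980 = -1.9722e-03; σ = Eε = 119000 · -1.9722e-03 = -234.7 MPa.
Wall reaction R = σ·A = -234.7·629 = -147600 N = -147.6 kN.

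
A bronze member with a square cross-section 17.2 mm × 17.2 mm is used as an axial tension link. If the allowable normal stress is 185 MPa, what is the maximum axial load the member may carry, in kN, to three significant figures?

A = 295.8 mm².
P_max = σ_allow · A = 185 · 295.8 = 54730 N = 54.73 kN.

54.7 kN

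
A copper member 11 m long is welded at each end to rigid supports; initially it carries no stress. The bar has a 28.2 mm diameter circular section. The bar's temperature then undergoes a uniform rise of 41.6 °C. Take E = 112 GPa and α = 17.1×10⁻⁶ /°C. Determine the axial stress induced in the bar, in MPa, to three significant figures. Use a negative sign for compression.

-79.7 MPa

Free thermal expansion αLΔT = 17.1e-6 · 11000 · 41.6 = 7.825 mm.
The walls impose strain ε = −(7.825)/11000 = -7.1136e-04; σ = Eε = 112000 · -7.1136e-04 = -79.67 MPa.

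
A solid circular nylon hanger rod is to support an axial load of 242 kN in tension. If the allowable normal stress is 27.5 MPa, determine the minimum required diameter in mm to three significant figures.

106 mm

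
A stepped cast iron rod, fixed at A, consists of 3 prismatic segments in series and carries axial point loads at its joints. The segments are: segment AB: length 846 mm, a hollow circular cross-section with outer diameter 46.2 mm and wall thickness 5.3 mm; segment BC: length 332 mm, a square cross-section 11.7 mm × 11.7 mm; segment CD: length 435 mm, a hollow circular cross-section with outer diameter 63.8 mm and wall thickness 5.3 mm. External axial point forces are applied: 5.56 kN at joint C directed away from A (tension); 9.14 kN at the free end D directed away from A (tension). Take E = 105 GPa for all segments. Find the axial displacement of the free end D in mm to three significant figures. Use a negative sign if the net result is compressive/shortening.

Internal axial forces (sectioning from the free end, tension +): N_CD = 9.14 kN, N_BC = 14.7 kN, N_AB = 14.7 kN.
A_AB = 681 mm².
A_BC = 136.9 mm².
A_CD = 974.1 mm².
δ_AB = 14700·846/(681·105000) = 0.1739 mm
δ_BC = 14700·332/(136.9·105000) = 0.3395 mm
δ_CD = 9140·435/(974.1·105000) = 0.03887 mm
δ = Σδ_i = 0.5523 mm.

0.552 mm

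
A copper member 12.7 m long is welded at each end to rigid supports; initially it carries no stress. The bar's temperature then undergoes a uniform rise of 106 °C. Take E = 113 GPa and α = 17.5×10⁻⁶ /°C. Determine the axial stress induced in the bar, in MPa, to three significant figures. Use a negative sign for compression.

-210 MPa

Free thermal expansion αLΔT = 17.5e-6 · 12700 · 106 = 23.56 mm.
The walls impose strain ε = −(23.56)/12700 = -1.8550e-03; σ = Eε = 113000 · -1.8550e-03 = -209.6 MPa.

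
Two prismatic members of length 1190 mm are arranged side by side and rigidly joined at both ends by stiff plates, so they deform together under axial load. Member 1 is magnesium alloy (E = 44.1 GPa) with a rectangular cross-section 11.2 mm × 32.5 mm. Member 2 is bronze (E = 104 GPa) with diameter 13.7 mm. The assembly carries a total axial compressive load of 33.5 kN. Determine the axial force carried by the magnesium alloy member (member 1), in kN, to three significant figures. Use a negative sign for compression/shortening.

-17.1 kN

A_1 = 364 mm².
A_2 = 147.4 mm².
Equal strain + equilibrium ⇒ each member carries load in proportion to AE: A₁E₁ = 16050000 N, A₂E₂ = 15330000 N, ΣAE = 31380000 N.
F₁ = P·A₁E₁/ΣAE = -33500·16050000/31380000 = -17140 N.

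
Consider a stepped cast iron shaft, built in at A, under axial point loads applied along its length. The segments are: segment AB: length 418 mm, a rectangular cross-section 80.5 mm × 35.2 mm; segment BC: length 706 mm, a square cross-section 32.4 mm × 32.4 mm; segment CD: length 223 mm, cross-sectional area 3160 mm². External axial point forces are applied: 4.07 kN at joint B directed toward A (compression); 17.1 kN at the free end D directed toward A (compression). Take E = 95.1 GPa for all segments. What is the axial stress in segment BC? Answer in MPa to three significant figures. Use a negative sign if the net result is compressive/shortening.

-16.3 MPa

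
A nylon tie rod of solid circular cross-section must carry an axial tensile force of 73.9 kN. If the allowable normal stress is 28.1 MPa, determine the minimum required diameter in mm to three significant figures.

Required area A ≥ P/σ_allow = 73900/28.1 = 2630 mm².
For a solid circular section, d ≥ √(4A/π) = 57.87 mm.

57.9 mm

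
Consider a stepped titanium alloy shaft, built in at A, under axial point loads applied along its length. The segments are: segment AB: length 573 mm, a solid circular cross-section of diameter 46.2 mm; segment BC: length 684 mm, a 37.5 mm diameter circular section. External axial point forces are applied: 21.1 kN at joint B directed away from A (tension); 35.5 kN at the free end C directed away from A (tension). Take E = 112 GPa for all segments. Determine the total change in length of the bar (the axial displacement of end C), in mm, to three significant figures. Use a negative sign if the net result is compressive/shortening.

0.369 mm

Internal axial forces (sectioning from the free end, tension +): N_BC = 35.5 kN, N_AB = 56.6 kN.
A_AB = 1676 mm².
A_BC = 1104 mm².
δ_AB = 56600·573/(1676·112000) = 0.1727 mm
δ_BC = 35500·684/(1104·112000) = 0.1963 mm
δ = Σδ_i = 0.369 mm.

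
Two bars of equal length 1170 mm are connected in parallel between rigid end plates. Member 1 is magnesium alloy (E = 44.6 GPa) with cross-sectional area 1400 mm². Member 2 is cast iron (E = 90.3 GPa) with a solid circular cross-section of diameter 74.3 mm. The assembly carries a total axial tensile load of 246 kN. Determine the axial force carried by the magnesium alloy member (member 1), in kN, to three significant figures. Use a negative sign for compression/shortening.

A_2 = 4336 mm².
Equal strain + equilibrium ⇒ each member carries load in proportion to AE: A₁E₁ = 62440000 N, A₂E₂ = 391500000 N, ΣAE = 454000000 N.
F₁ = P·A₁E₁/ΣAE = 246000·62440000/454000000 = 33840 N.

33.8 kN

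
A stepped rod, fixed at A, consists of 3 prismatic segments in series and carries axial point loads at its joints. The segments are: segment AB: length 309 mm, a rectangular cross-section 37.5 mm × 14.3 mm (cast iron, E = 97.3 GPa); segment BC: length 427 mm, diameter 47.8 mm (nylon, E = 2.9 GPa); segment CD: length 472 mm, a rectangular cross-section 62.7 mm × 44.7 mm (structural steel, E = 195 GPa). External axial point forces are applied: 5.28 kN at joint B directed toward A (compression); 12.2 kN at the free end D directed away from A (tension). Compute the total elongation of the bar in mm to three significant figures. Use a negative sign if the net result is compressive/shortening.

1.05 mm

Internal axial forces (sectioning from the free end, tension +): N_CD = 12.2 kN, N_BC = 12.2 kN, N_AB = 6.92 kN.
A_AB = 536.2 mm².
A_BC = 1795 mm².
A_CD = 2803 mm².
δ_AB = 6920·309/(536.2·97300) = 0.04098 mm
δ_BC = 12200·427/(1795·2900) = 1.001 mm
δ_CD = 12200·472/(2803·195000) = 0.01054 mm
δ = Σδ_i = 1.053 mm.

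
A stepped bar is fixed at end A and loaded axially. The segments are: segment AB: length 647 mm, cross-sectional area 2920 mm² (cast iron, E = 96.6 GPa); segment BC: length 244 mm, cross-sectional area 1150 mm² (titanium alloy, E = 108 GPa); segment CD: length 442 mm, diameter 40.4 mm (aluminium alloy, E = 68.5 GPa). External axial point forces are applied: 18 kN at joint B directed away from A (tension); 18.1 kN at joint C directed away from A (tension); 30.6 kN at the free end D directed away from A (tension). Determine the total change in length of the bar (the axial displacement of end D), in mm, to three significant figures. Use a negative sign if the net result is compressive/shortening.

0.403 mm

Internal axial forces (sectioning from the free end, tension +): N_CD = 30.6 kN, N_BC = 48.7 kN, N_AB = 66.7 kN.
A_CD = 1282 mm².
δ_AB = 66700·647/(2920·96600) = 0.153 mm
δ_BC = 48700·244/(1150·108000) = 0.09567 mm
δ_CD = 30600·442/(1282·68500) = 0.154 mm
δ = Σδ_i = 0.4027 mm.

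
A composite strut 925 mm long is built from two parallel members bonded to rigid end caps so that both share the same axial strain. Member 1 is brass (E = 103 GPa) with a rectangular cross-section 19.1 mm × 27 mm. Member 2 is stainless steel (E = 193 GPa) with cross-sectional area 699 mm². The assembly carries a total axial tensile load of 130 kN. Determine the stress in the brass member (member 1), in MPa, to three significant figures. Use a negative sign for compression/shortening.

A_1 = 515.7 mm².
Equal strain + equilibrium ⇒ each member carries load in proportion to AE: A₁E₁ = 53120000 N, A₂E₂ = 134900000 N, ΣAE = 188000000 N.
σ₁ = P·E₁/ΣAE = 130000·103000/188000000 = 71.21 MPa.

71.2 MPa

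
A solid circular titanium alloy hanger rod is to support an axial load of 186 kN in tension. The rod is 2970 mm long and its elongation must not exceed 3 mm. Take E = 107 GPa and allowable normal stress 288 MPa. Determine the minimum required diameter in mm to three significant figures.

Required area A ≥ P/σ_allow = 186000/288 = 645.8 mm².
For a solid circular section, d ≥ √(4A/π) = 28.68 mm.
Elongation limit: A ≥ PL/(Eδ_allow) = 186000·2970/(107000·3) = 1721 mm² ⇒ d ≥ 46.81 mm.
The elongation limit governs.

46.8 mm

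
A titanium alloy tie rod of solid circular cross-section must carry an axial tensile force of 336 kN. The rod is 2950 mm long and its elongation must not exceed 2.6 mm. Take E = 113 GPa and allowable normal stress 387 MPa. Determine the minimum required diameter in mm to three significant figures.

65.5 mm

Required area A ≥ P/σ_allow = 336000/387 = 868.2 mm².
For a solid circular section, d ≥ √(4A/π) = 33.25 mm.
Elongation limit: A ≥ PL/(Eδ_allow) = 336000·2950/(113000·2.6) = 3374 mm² ⇒ d ≥ 65.54 mm.
The elongation limit governs.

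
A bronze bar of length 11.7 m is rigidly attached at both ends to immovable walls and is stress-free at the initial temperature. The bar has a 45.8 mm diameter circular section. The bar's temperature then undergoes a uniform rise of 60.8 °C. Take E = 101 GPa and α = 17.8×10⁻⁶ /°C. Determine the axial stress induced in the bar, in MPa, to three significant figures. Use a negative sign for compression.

-109 MPa

Free thermal expansion αLΔT = 17.8e-6 · 11700 · 60.8 = 12.66 mm.
The walls impose strain ε = −(12.66)/11700 = -1.0822e-03; σ = Eε = 101000 · -1.0822e-03 = -109.3 MPa.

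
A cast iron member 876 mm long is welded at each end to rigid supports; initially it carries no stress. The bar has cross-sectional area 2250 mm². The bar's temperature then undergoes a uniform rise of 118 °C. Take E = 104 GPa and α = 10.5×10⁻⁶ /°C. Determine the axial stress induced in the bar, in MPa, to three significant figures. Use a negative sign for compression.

-129 MPa

Free thermal expansion αLΔT = 10.5e-6 · 876 · 118 = 1.085 mm.
The walls impose strain ε = −(1.085)/876 = -1.2390e-03; σ = Eε = 104000 · -1.2390e-03 = -128.9 MPa.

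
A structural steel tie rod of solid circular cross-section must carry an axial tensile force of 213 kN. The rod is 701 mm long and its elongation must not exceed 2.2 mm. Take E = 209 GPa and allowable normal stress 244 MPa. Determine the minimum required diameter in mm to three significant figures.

33.3 mm

Required area A ≥ P/σ_allow = 213000/244 = 873 mm².
For a solid circular section, d ≥ √(4A/π) = 33.34 mm.
Elongation limit: A ≥ PL/(Eδ_allow) = 213000·701/(209000·2.2) = 324.7 mm² ⇒ d ≥ 20.33 mm.
The stress limit governs.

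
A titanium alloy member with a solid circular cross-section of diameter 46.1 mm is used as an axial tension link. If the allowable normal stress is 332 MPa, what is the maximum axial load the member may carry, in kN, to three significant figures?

554 kN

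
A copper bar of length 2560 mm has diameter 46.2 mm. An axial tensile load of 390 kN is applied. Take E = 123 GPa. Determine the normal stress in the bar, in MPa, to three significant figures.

233 MPa

A = 1676 mm².
σ = N/A = 390000/1676 = 232.6 MPa.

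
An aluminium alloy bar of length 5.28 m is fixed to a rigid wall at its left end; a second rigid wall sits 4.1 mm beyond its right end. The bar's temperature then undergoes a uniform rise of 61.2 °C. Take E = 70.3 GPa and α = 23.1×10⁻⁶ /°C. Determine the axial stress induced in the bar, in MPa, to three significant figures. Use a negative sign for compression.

Free thermal expansion αLΔT = 23.1e-6 · 5280 · 61.2 = 7.464 mm.
The walls engage after the gap closes; constrained expansion = 7.464 − 4.1 = 3.364 mm.
The walls impose strain ε = −(3.364)/5280 = -6.3720e-04; σ = Eε = 70300 · -6.3720e-04 = -44.8 MPa.

-44.8 MPa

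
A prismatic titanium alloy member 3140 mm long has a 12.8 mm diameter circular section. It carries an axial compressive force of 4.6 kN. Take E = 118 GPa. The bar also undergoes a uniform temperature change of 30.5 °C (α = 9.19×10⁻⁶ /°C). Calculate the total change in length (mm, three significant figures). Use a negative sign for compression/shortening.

-0.0711 mm

A = 128.7 mm².
δ_mech = NL/(AE) = -4600·3140/(128.7·118000) = -0.9513 mm.
δ_thermal = αLΔT = 9.19e-6·3140·30.5 = 0.8801 mm.
δ = δ_mech + δ_thermal = -0.07113 mm.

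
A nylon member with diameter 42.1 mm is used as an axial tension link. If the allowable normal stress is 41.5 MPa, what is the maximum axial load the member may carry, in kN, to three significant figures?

57.8 kN

A = 1392 mm².
P_max = σ_allow · A = 41.5 · 1392 = 57770 N = 57.77 kN.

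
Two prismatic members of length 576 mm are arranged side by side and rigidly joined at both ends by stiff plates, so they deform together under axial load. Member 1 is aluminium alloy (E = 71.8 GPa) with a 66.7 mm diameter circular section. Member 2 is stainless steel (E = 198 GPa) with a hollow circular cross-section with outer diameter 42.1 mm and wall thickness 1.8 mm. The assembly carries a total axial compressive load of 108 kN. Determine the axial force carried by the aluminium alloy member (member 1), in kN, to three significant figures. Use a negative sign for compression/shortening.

-91.5 kN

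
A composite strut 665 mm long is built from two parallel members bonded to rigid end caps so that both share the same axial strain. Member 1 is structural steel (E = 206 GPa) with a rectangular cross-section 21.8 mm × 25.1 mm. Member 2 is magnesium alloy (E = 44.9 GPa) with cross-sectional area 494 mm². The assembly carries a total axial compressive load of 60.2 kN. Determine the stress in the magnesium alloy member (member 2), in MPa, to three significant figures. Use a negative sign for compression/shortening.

A_1 = 547.2 mm².
Equal strain + equilibrium ⇒ each member carries load in proportion to AE: A₁E₁ = 112700000 N, A₂E₂ = 22180000 N, ΣAE = 134900000 N.
σ₂ = P·E₂/ΣAE = -60200·44900/134900000 = -20.04 MPa.

-20.0 MPa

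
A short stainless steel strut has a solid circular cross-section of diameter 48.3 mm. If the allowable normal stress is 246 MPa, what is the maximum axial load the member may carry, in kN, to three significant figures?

A = 1832 mm².
P_max = σ_allow · A = 246 · 1832 = 450700 N = 450.7 kN.

451 kN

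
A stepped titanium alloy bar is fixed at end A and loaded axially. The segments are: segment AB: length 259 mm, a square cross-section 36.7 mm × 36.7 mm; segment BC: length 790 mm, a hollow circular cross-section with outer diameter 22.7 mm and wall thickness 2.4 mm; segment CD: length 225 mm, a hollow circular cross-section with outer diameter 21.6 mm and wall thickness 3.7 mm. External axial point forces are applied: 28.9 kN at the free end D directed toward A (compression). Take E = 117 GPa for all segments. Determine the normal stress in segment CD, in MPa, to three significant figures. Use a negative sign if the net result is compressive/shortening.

Internal axial forces (sectioning from the free end, tension +): N_CD = -28.9 kN, N_BC = -28.9 kN, N_AB = -28.9 kN.
A_CD = 208.1 mm².
σ_CD = N_CD/A_CD = -28900/208.1 = -138.9 MPa.

-139 MPa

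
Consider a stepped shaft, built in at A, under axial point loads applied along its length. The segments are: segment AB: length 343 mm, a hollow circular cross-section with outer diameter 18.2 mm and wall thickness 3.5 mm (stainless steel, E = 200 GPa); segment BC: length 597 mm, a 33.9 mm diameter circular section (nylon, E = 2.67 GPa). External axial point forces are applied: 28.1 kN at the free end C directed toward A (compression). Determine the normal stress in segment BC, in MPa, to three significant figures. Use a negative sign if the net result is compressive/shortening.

Internal axial forces (sectioning from the free end, tension +): N_BC = -28.1 kN, N_AB = -28.1 kN.
A_BC = 902.6 mm².
σ_BC = N_BC/A_BC = -28100/902.6 = -31.13 MPa.

-31.1 MPa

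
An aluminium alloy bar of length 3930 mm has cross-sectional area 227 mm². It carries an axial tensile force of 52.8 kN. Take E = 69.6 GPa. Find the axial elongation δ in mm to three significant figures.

δ_mech = NL/(AE) = 52800·3930/(227·69600) = 13.13 mm.

13.1 mm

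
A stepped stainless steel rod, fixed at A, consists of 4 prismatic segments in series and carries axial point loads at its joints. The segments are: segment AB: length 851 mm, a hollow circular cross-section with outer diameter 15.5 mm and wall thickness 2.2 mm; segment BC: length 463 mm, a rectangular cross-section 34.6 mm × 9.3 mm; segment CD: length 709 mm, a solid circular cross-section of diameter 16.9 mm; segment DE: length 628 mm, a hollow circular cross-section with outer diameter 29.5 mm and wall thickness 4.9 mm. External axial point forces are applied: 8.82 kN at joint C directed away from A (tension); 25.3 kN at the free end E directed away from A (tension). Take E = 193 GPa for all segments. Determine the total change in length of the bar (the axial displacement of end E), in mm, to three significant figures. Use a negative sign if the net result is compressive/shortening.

2.52 mm

Internal axial forces (sectioning from the free end, tension +): N_DE = 25.3 kN, N_CD = 25.3 kN, N_BC = 34.12 kN, N_AB = 34.12 kN.
A_AB = 91.92 mm².
A_BC = 321.8 mm².
A_CD = 224.3 mm².
A_DE = 378.7 mm².
δ_AB = 34120·851/(91.92·193000) = 1.637 mm
δ_BC = 34120·463/(321.8·193000) = 0.2544 mm
δ_CD = 25300·709/(224.3·193000) = 0.4143 mm
δ_DE = 25300·628/(378.7·193000) = 0.2174 mm
δ = Σδ_i = 2.523 mm.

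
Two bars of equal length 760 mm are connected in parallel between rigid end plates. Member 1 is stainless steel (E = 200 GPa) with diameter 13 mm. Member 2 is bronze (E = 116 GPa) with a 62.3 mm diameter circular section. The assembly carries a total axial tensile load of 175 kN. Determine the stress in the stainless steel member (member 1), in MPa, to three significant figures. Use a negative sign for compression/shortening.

A_1 = 132.7 mm².
A_2 = 3048 mm².
Equal strain + equilibrium ⇒ each member carries load in proportion to AE: A₁E₁ = 26550000 N, A₂E₂ = 353600000 N, ΣAE = 380200000 N.
σ₁ = P·E₁/ΣAE = 175000·200000/380200000 = 92.07 MPa.

92.1 MPa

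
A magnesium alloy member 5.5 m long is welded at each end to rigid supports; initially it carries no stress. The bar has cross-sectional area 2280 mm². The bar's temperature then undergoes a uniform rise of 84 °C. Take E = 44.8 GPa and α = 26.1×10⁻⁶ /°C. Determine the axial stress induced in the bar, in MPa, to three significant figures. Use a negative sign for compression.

-98.2 MPa

Free thermal expansion αLΔT = 26.1e-6 · 5500 · 84 = 12.06 mm.
The walls impose strain ε = −(12.06)/5500 = -2.1924e-03; σ = Eε = 44800 · -2.1924e-03 = -98.22 MPa.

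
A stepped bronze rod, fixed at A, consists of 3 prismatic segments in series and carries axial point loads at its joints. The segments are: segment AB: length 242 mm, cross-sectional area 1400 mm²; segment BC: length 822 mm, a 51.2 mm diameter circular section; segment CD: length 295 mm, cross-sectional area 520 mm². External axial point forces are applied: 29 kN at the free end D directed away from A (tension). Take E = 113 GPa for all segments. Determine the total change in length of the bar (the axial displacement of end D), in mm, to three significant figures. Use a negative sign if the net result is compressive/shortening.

0.292 mm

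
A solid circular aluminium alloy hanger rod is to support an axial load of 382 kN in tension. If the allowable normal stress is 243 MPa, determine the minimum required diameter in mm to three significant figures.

44.7 mm

Required area A ≥ P/σ_allow = 382000/243 = 1572 mm².
For a solid circular section, d ≥ √(4A/π) = 44.74 mm.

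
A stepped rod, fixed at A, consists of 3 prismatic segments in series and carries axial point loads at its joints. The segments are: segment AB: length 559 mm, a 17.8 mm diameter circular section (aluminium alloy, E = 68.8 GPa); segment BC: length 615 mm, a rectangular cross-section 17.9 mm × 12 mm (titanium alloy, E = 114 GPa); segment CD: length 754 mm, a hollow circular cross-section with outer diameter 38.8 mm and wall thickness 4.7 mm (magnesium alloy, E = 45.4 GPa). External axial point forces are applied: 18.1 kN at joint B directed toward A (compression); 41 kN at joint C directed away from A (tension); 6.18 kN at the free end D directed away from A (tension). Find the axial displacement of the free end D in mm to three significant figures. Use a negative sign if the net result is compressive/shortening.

2.34 mm

Internal axial forces (sectioning from the free end, tension +): N_CD = 6.18 kN, N_BC = 47.18 kN, N_AB = 29.08 kN.
A_AB = 248.8 mm².
A_BC = 214.8 mm².
A_CD = 503.5 mm².
δ_AB = 29080·559/(248.8·68800) = 0.9495 mm
δ_BC = 47180·615/(214.8·114000) = 1.185 mm
δ_CD = 6180·754/(503.5·45400) = 0.2038 mm
δ = Σδ_i = 2.338 mm.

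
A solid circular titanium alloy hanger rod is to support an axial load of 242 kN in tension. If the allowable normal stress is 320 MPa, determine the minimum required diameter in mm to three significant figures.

Required area A ≥ P/σ_allow = 242000/320 = 756.2 mm².
For a solid circular section, d ≥ √(4A/π) = 31.03 mm.

31.0 mm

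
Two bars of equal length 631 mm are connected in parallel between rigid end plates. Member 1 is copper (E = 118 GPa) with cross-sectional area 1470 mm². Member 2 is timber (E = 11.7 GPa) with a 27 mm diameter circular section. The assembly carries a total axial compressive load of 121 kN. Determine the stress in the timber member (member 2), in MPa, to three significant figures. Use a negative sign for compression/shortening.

-7.86 MPa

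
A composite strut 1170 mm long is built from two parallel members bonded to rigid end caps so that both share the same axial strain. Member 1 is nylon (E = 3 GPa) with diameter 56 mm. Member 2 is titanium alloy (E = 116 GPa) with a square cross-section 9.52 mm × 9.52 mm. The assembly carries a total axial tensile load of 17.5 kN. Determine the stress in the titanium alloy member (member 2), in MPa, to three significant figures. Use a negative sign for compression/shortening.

A_1 = 2463 mm².
A_2 = 90.63 mm².
Equal strain + equilibrium ⇒ each member carries load in proportion to AE: A₁E₁ = 7389000 N, A₂E₂ = 10510000 N, ΣAE = 17900000 N.
σ₂ = P·E₂/ΣAE = 17500·116000/17900000 = 113.4 MPa.

113 MPa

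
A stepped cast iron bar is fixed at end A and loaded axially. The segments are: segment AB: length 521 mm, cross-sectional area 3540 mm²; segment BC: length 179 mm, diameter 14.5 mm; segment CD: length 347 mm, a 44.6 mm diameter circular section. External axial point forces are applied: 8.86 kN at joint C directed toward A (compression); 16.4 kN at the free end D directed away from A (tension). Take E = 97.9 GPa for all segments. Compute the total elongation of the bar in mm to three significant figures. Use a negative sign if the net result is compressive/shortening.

0.132 mm

Internal axial forces (sectioning from the free end, tension +): N_CD = 16.4 kN, N_BC = 7.54 kN, N_AB = 7.54 kN.
A_BC = 165.1 mm².
A_CD = 1562 mm².
δ_AB = 7540·521/(3540·97900) = 0.01134 mm
δ_BC = 7540·179/(165.1·97900) = 0.08349 mm
δ_CD = 16400·347/(1562·97900) = 0.03721 mm
δ = Σδ_i = 0.132 mm.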